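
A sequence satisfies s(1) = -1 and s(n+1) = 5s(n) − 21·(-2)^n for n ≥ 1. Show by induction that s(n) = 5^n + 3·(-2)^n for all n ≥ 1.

Base case: s(1) = -1, and 5^1 + 3·(-2)^1 = 5 − 6 = -1.
Assume s(r) = 5^r + 3·(-2)^r for some r ≥ 1.
Then s(r+1) = 5s(r) − 21·(-2)^r = 5·(5^r + 3·(-2)^r) − 21·(-2)^r = 5^{r+1} + 15·(-2)^r − 21·(-2)^r = 5^{r+1} − 6·(-2)^r = 5^{r+1} + 3·(-2)^{r+1}.
So the formula holds for r+1, and by induction s(n) = 5^n + 3·(-2)^n for all n ≥ 1.

s(n) = 5^n + 3·(-2)^n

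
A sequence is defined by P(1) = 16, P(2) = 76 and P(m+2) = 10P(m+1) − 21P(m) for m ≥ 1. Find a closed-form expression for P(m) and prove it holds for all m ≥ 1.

Claim: P(m) = 3·3^m + 7^m.

Base cases: P(1) = 16 and 3·3^1 + 7^1 = 16; P(2) = 76 and 3·3^2 + 7^2 = 76.
Assume P(j) = 3·3^j + 7^j for all 1 ≤ j ≤ k, where k ≥ 2.
Then P(k+1) = 10P(k) − 21P(k−1) = 10·(3·3^k + 7^k) − 21·(3·3^{k−1} + 7^{k−1}) = 3·(10·3 − 21)3^{k−1} + (10·7 − 21)7^{k−1} = 27·3^{k−1} + 49·7^{k−1} = 3·3^{k+1} + 7^{k+1}.
This completes the inductive step, so P(m) = 3·3^m + 7^m for all m ≥ 1.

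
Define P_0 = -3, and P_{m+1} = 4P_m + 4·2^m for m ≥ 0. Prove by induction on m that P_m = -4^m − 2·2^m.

Base case: P_0 = -3, and -4^0 − 2·2^0 = -1 − 2 = -3.
Assume P_j = -4^j − 2·2^j for some j ≥ 0.
Then P_{j+1} = 4P_j + 4·2^j = 4·(-4^j − 2·2^j) + 4·2^j = -4^{j+1} − 8·2^j + 4·2^j = -4^{j+1} − 4·2^j = -4^{j+1} − 2·2^{j+1}.
By induction, P_m = -4^m − 2·2^m for all m ≥ 0.

P_m = -4^m − 2·2^m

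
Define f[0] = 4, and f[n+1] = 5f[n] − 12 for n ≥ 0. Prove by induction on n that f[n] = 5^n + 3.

Base case: f[0] = 4, and 5^0 + 3 = 1 + 3 = 4.
Assume f[r] = 5^r + 3 for some r ≥ 0.
Then f[r+1] = 5f[r] − 12 = 5·(5^r + 3) − 12 = 5^{r+1} + 15 − 12 = 5^{r+1} + 3.
By induction, f[n] = 5^n + 3 for all n ≥ 0.

f[n] = 5^n + 3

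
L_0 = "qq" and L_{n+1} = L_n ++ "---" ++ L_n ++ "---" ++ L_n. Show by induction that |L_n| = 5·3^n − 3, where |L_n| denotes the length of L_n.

Base case: |L_0| = 2, and 5·3^0 − 3 = 2.
Assume |L_r| = 5·3^r − 3.
Then |L_{r+1}| = 3|L_r| + 6 = 3(5·3^r − 3) + 6 = 5·3^{r+1} − 9 + 6 = 5·3^{r+1} − 3.
So the formula holds for r+1, and by induction |L_n| = 5·3^n − 3 for all n ≥ 0.

|L_n| = 5·3^n − 3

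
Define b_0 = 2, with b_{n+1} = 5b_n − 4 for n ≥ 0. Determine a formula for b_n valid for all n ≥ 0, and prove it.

Claim: b_n = 5^n + 1.

Base case: b_0 = 2, and 5^0 + 1 = 1 + 1 = 2.
Assume b_r = 5^r + 1 for some r ≥ 0.
Then b_{r+1} = 5b_r − 4 = 5·(5^r + 1) − 4 = 5^{r+1} + 5 − 4 = 5^{r+1} + 1.
This completes the inductive step, so b_n = 5^n + 1 for all n ≥ 0.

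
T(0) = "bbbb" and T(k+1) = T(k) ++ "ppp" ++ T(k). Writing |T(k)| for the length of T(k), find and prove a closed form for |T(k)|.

Claim: |T(k)| = 7·2^k − 3.

Base case: |T(0)| = 4, and 7·2^0 − 3 = 4.
Assume |T(r)| = 7·2^r − 3.
Then |T(r+1)| = |T(r)| + 3 + |T(r)| = 2|T(r)| + 3 = 2(7·2^r − 3) + 3 = 7·2^{r+1} − 6 + 3 = 7·2^{r+1} − 3.
So the formula holds for r+1, and by induction |T(k)| = 7·2^k − 3 for all k ≥ 0.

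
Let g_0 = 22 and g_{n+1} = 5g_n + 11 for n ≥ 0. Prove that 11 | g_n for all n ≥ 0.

Base case: g_0 = 22 = 11·2, so 11 | g_0.
Assume 11 | g_k, so g_k = 11t for some integer t.
Then g_{k+1} = 5g_k + 11 = 5·(11t) + 11 = 11(5t + 1), so 11 | g_{k+1}.
This completes the inductive step, so 11 | g_n for all n ≥ 0.

11 | g_n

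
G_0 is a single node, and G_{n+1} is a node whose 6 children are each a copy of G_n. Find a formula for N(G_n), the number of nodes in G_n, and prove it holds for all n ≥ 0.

Claim: N(G_n) = (6^{n+1} − 1)/5.

Base case: N(G_0) = 1, and (6^{0+1} − 1)/5 = 1.
Assume N(G_r) = (6^{r+1} − 1)/5.
Then N(G_{r+1}) = 1 + 6N(G_r) = 1 + 6·(6^{r+1} − 1)/5 = 1 + (6^{r+2} − 6)/5 = (5 + 6^{r+2} − 6)/5 = (6^{r+2} − 1)/5.
By induction, N(G_n) = (6^{n+1} − 1)/5 for all n ≥ 0.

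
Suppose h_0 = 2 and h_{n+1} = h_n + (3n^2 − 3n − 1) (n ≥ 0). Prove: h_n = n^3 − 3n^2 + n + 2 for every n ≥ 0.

Base case: h_0 = 2, and 0^3 − 3·0^2 + 0 + 2 = 2.
Assume h_j = j^3 − 3j^2 + j + 2.
Then h_{j+1} = h_j + (3j^2 − 3j − 1) = (j^3 − 3j^2 + j + 2) + (3j^2 − 3j − 1) = j^3 − 2j + 1,
and (j+1)^3 − 3·(j+1)^2 + (j+1) + 2 = j^3 − 2j + 1.
This completes the inductive step, so h_n = n^3 − 3n^2 + n + 2 for all n ≥ 0.

h_n = n^3 − 3n^2 + n + 2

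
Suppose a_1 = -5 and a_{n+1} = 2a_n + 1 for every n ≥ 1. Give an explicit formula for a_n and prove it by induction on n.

Claim: a_n = -2^{n+1} − 1.

Base case: a_1 = -5, and -2^{1+1} − 1 = -4 − 1 = -5.
Assume a_r = -2^{r+1} − 1 for some r ≥ 1.
Then a_{r+1} = 2a_r + 1 = 2·(-2^{r+1} − 1) + 1 = -2^{r+2} − 2 + 1 = -2^{r+2} − 1.
This completes the inductive step, so a_n = -2^{n+1} − 1 for all n ≥ 1.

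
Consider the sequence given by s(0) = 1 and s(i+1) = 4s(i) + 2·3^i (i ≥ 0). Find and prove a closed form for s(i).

Claim: s(i) = 3·4^i − 2·3^i.

Base case: s(0) = 1, and 3·4^0 − 2·3^0 = 3 − 2 = 1.
Assume s(m) = 3·4^m − 2·3^m for some m ≥ 0.
Then s(m+1) = 4s(m) + 2·3^m = 4·(3·4^m − 2·3^m) + 2·3^m = 3·4^{m+1} − 8·3^m + 2·3^m = 3·4^{m+1} − 6·3^m = 3·4^{m+1} − 2·3^{m+1}.
So the formula holds for m+1, and by induction s(i) = 3·4^i − 2·3^i for all i ≥ 0.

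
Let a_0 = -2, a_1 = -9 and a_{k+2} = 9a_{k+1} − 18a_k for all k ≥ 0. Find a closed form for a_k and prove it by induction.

Claim: a_k = -6^k − 3^k.

Base cases: a_0 = -2 and -6^0 − 3^0 = -2; a_1 = -9 and -6^1 − 3^1 = -9.
Assume a_j = -6^j − 3^j for all 0 ≤ j ≤ m, where m ≥ 1.
Then a_{m+1} = 9a_m − 18a_{m−1} = 9·(-6^m − 3^m) − 18·(-6^{m−1} − 3^{m−1}) = -(9·6 − 18)6^{m−1} − (9·3 − 18)3^{m−1} = -36·6^{m−1} − 9·3^{m−1} = -6^{m+1} − 3^{m+1}.
Hence a_k = -6^k − 3^k for every k ≥ 0, by strong induction.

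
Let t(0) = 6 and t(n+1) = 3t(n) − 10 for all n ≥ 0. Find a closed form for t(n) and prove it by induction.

Claim: t(n) = 3^n + 5.

Base case: t(0) = 6, and 3^0 + 5 = 1 + 5 = 6.
Assume t(j) = 3^j + 5 for some j ≥ 0.
Then t(j+1) = 3t(j) − 10 = 3·(3^j + 5) − 10 = 3^{j+1} + 15 − 10 = 3^{j+1} + 5.
By induction, t(n) = 3^n + 5 for all n ≥ 0.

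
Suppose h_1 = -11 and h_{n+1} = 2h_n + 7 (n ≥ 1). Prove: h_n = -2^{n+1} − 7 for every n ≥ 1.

Base case: h_1 = -11, and -2^{1+1} − 7 = -4 − 7 = -11.
Assume h_m = -2^{m+1} − 7 for some m ≥ 1.
Then h_{m+1} = 2h_m + 7 = 2·(-2^{m+1} − 7) + 7 = -2^{m+2} − 14 + 7 = -2^{m+2} − 7.
So the formula holds for m+1, and by induction h_n = -2^{n+1} − 7 for all n ≥ 1.

h_n = -2^{n+1} − 7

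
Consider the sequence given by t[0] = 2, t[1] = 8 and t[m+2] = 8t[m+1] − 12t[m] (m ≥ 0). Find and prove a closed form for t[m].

Claim: t[m] = 6^m + 2^m.

Base cases: t[0] = 2 and 6^0 + 2^0 = 2; t[1] = 8 and 6^1 + 2^1 = 8.
Assume t[j] = 6^j + 2^j for all 0 ≤ j ≤ r, where r ≥ 1.
Then t[r+1] = 8t[r] − 12t[r−1] = 8·(6^r + 2^r) − 12·(6^{r−1} + 2^{r−1}) = (8·6 − 12)6^{r−1} + (8·2 − 12)2^{r−1} = 36·6^{r−1} + 4·2^{r−1} = 6^{r+1} + 2^{r+1}.
This completes the inductive step, so t[m] = 6^m + 2^m for all m ≥ 0.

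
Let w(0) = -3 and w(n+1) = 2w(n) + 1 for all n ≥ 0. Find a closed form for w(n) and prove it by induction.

Claim: w(n) = -2^{n+1} − 1.

Base case: w(0) = -3, and -2^{0+1} − 1 = -2 − 1 = -3.
Assume w(j) = -2^{j+1} − 1 for some j ≥ 0.
Then w(j+1) = 2w(j) + 1 = 2·(-2^{j+1} − 1) + 1 = -2^{j+2} − 2 + 1 = -2^{j+2} − 1.
Hence w(n) = -2^{n+1} − 1 for every n ≥ 0, by induction.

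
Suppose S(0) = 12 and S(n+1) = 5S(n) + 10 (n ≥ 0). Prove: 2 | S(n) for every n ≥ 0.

Base case: S(0) = 12 = 2·6, so 2 | S(0).
Assume 2 | S(k), so S(k) = 2t for some integer t.
Then S(k+1) = 5S(k) + 10 = 5·(2t) + 10 = 2(5t + 5), so 2 | S(k+1).
By induction, 2 | S(n) for all n ≥ 0.

2 | S(n)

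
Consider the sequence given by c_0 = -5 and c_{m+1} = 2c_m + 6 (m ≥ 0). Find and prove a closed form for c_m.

Claim: c_m = 2^m − 6.

Base case: c_0 = -5, and 2^0 − 6 = 1 − 6 = -5.
Assume c_k = 2^k − 6 for some k ≥ 0.
Then c_{k+1} = 2c_k + 6 = 2·(2^k − 6) + 6 = 2^{k+1} − 12 + 6 = 2^{k+1} − 6.
So the formula holds for k+1, and by induction c_m = 2^m − 6 for all m ≥ 0.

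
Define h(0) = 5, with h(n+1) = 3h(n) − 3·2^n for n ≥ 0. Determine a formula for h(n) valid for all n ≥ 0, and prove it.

Claim: h(n) = 2·3^n + 3·2^n.

Base case: h(0) = 5, and 2·3^0 + 3·2^0 = 2 + 3 = 5.
Assume h(j) = 2·3^j + 3·2^j for some j ≥ 0.
Then h(j+1) = 3h(j) − 3·2^j = 3·(2·3^j + 3·2^j) − 3·2^j = 2·3^{j+1} + 9·2^j − 3·2^j = 2·3^{j+1} + 6·2^j = 2·3^{j+1} + 3·2^{j+1}.
Hence h(n) = 2·3^n + 3·2^n for every n ≥ 0, by induction.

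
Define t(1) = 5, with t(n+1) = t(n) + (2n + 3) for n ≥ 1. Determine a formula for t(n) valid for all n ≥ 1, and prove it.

Claim: t(n) = n^2 + 2n + 2.

Base case: t(1) = 5, and 1^2 + 2·1 + 2 = 5.
Assume t(m) = m^2 + 2m + 2.
Then t(m+1) = t(m) + (2m + 3) = (m^2 + 2m + 2) + (2m + 3) = m^2 + 4m + 5,
and (m+1)^2 + 2·(m+1) + 2 = m^2 + 4m + 5.
Hence t(n) = n^2 + 2n + 2 for every n ≥ 1, by induction.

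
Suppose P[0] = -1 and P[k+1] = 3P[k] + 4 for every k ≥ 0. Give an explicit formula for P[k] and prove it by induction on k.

Claim: P[k] = 3^k − 2.

Base case: P[0] = -1, and 3^0 − 2 = 1 − 2 = -1.
Assume P[m] = 3^m − 2 for some m ≥ 0.
Then P[m+1] = 3P[m] + 4 = 3·(3^m − 2) + 4 = 3^{m+1} − 6 + 4 = 3^{m+1} − 2.
This completes the inductive step, so P[k] = 3^k − 2 for all k ≥ 0.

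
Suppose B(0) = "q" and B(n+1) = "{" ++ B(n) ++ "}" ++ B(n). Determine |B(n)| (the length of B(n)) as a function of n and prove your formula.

Claim: |B(n)| = 3·2^n − 2.

Base case: |B(0)| = 1, and 3·2^0 − 2 = 1.
Assume |B(r)| = 3·2^r − 2.
Then |B(r+1)| = 1 + |B(r)| + 1 + |B(r)| = 2|B(r)| + 2 = 2(3·2^r − 2) + 2 = 3·2^{r+1} − 4 + 2 = 3·2^{r+1} − 2.
This completes the inductive step, so |B(n)| = 3·2^n − 2 for all n ≥ 0.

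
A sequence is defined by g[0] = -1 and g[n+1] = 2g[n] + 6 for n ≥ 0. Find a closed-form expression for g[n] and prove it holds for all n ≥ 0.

Claim: g[n] = 5·2^n − 6.

Base case: g[0] = -1, and 5·2^0 − 6 = 5 − 6 = -1.
Assume g[j] = 5·2^j − 6 for some j ≥ 0.
Then g[j+1] = 2g[j] + 6 = 2·(5·2^j − 6) + 6 = 10·2^j − 12 + 6 = 5·2^{j+1} − 6.
This completes the inductive step, so g[n] = 5·2^n − 6 for all n ≥ 0.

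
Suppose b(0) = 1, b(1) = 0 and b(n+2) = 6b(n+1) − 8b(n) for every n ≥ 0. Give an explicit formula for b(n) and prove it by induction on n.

Claim: b(n) = 2·2^n − 4^n.

Base cases: b(0) = 1 and 2·2^0 − 4^0 = 1; b(1) = 0 and 2·2^1 − 4^1 = 0.
Assume b(j) = 2·2^j − 4^j for all 0 ≤ j ≤ k, where k ≥ 1.
Then b(k+1) = 6b(k) − 8b(k−1) = 6·(2·2^k − 4^k) − 8·(2·2^{k−1} − 4^{k−1}) = 2·(6·2 − 8)2^{k−1} − (6·4 − 8)4^{k−1} = 8·2^{k−1} − 16·4^{k−1} = 2·2^{k+1} − 4^{k+1}.
By strong induction, b(n) = 2·2^n − 4^n for all n ≥ 0.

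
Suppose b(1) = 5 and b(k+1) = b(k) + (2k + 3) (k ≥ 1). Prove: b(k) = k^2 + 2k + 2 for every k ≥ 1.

Base case: b(1) = 5, and 1^2 + 2·1 + 2 = 5.
Assume b(r) = r^2 + 2r + 2.
Then b(r+1) = b(r) + (2r + 3) = (r^2 + 2r + 2) + (2r + 3) = r^2 + 4r + 5,
and (r+1)^2 + 2·(r+1) + 2 = r^2 + 4r + 5.
By induction, b(k) = k^2 + 2k + 2 for all k ≥ 1.

b(k) = k^2 + 2k + 2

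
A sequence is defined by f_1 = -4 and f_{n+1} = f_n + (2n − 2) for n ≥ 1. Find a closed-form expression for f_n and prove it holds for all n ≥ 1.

Claim: f_n = n^2 − 3n − 2.

Base case: f_1 = -4, and 1^2 − 3·1 − 2 = -4.
Assume f_m = m^2 − 3m − 2.
Then f_{m+1} = f_m + (2m − 2) = (m^2 − 3m − 2) + (2m − 2) = m^2 − m − 4,
and (m+1)^2 − 3·(m+1) − 2 = m^2 − m − 4.
Hence f_n = n^2 − 3n − 2 for every n ≥ 1, by induction.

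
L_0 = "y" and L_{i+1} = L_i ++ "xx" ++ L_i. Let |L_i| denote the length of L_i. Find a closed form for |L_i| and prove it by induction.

Claim: |L_i| = 3·2^i − 2.

Base case: |L_0| = 1, and 3·2^0 − 2 = 1.
Assume |L_j| = 3·2^j − 2.
Then |L_{j+1}| = |L_j| + 2 + |L_j| = 2|L_j| + 2 = 2(3·2^j − 2) + 2 = 3·2^{j+1} − 4 + 2 = 3·2^{j+1} − 2.
By induction, |L_i| = 3·2^i − 2 for all i ≥ 0.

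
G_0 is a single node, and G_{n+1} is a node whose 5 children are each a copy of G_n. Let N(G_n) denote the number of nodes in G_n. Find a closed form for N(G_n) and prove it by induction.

Claim: N(G_n) = (5^{n+1} − 1)/4.

Base case: N(G_0) = 1, and (5^{0+1} − 1)/4 = 1.
Assume N(G_m) = (5^{m+1} − 1)/4.
Then N(G_{m+1}) = 1 + 5N(G_m) = 1 + 5·(5^{m+1} − 1)/4 = 1 + (5^{m+2} − 5)/4 = (4 + 5^{m+2} − 5)/4 = (5^{m+2} − 1)/4.
This completes the inductive step, so N(G_n) = (5^{n+1} − 1)/4 for all n ≥ 0.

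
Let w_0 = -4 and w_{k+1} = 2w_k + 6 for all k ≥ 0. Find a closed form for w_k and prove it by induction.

Claim: w_k = 2^{k+1} − 6.

Base case: w_0 = -4, and 2^{0+1} − 6 = 2 − 6 = -4.
Assume w_j = 2^{j+1} − 6 for some j ≥ 0.
Then w_{j+1} = 2w_j + 6 = 2·(2^{j+1} − 6) + 6 = 2^{j+2} − 12 + 6 = 2^{j+2} − 6.
This completes the inductive step, so w_k = 2^{k+1} − 6 for all k ≥ 0.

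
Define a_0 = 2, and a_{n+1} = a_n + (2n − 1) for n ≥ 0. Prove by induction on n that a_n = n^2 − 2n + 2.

Base case: a_0 = 2, and 0^2 − 2·0 + 2 = 2.
Assume a_m = m^2 − 2m + 2.
Then a_{m+1} = a_m + (2m − 1) = (m^2 − 2m + 2) + (2m − 1) = m^2 + 1,
and (m+1)^2 − 2·(m+1) + 2 = m^2 + 1.
By induction, a_n = n^2 − 2n + 2 for all n ≥ 0.

a_n = n^2 − 2n + 2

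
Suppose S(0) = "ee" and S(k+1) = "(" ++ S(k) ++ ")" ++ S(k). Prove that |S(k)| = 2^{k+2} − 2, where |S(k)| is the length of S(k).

Base case: |S(0)| = 2, and 2^{0+2} − 2 = 2.
Assume |S(j)| = 2^{j+2} − 2.
Then |S(j+1)| = 1 + |S(j)| + 1 + |S(j)| = 2|S(j)| + 2 = 2(2^{j+2} − 2) + 2 = 2^{j+3} − 4 + 2 = 2^{j+3} − 2.
So the formula holds for j+1, and by induction |S(k)| = 2^{k+2} − 2 for all k ≥ 0.

|S(k)| = 2^{k+2} − 2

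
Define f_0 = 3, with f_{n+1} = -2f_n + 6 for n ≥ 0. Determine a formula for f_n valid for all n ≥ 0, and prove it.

Claim: f_n = (-2)^n + 2.

Base case: f_0 = 3, and (-2)^0 + 2 = 1 + 2 = 3.
Assume f_m = (-2)^m + 2 for some m ≥ 0.
Then f_{m+1} = -2f_m + 6 = -2·((-2)^m + 2) + 6 = -2·(-2)^m − 4 + 6 = (-2)^{m+1} + 2.
So the formula holds for m+1, and by induction f_n = (-2)^n + 2 for all n ≥ 0.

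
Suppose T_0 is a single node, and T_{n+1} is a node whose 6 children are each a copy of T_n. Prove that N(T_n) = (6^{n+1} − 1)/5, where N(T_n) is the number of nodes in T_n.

Base case: N(T_0) = 1, and (6^{0+1} − 1)/5 = 1.
Assume N(T_m) = (6^{m+1} − 1)/5.
Then N(T_{m+1}) = 1 + 6N(T_m) = 1 + 6·(6^{m+1} − 1)/5 = 1 + (6^{m+2} − 6)/5 = (5 + 6^{m+2} − 6)/5 = (6^{m+2} − 1)/5.
So the formula holds for m+1, and by induction N(T_n) = (6^{n+1} − 1)/5 for all n ≥ 0.

N(T_n) = (6^{n+1} − 1)/5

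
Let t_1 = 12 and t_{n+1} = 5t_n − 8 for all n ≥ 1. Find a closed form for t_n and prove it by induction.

Claim: t_n = 2·5^n + 2.

Base case: t_1 = 12, and 2·5^1 + 2 = 10 + 2 = 12.
Assume t_r = 2·5^r + 2 for some r ≥ 1.
Then t_{r+1} = 5t_r − 8 = 5·(2·5^r + 2) − 8 = 10·5^r + 10 − 8 = 2·5^{r+1} + 2.
This completes the inductive step, so t_n = 2·5^n + 2 for all n ≥ 1.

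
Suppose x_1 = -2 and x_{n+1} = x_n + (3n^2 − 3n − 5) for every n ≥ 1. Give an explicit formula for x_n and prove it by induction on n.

Claim: x_n = n^3 − 3n^2 − 3n + 3.

Base case: x_1 = -2, and 1^3 − 3·1^2 − 3·1 + 3 = -2.
Assume x_m = m^3 − 3m^2 − 3m + 3.
Then x_{m+1} = x_m + (3m^2 − 3m − 5) = (m^3 − 3m^2 − 3m + 3) + (3m^2 − 3m − 5) = m^3 − 6m − 2,
and (m+1)^3 − 3·(m+1)^2 − 3·(m+1) + 3 = m^3 − 6m − 2.
By induction, x_n = n^3 − 3n^2 − 3n + 3 for all n ≥ 1.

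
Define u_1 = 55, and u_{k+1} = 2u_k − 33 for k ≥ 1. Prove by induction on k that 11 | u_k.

Base case: u_1 = 55 = 11·5, so 11 | u_1.
Assume 11 | u_j, so u_j = 11t for some integer t.
Then u_{j+1} = 2u_j − 33 = 2·(11t) − 33 = 11(2t − 3), so 11 | u_{j+1}.
This completes the inductive step, so 11 | u_k for all k ≥ 1.

11 | u_k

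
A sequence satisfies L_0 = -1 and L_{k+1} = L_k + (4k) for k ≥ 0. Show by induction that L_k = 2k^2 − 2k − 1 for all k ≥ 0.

Base case: L_0 = -1, and 2·0^2 − 2·0 − 1 = -1.
Assume L_r = 2r^2 − 2r − 1.
Then L_{r+1} = L_r + (4r) = (2r^2 − 2r − 1) + (4r) = 2r^2 + 2r − 1,
and 2·(r+1)^2 − 2·(r+1) − 1 = 2r^2 + 2r − 1.
Hence L_k = 2k^2 − 2k − 1 for every k ≥ 0, by induction.

L_k = 2k^2 − 2k − 1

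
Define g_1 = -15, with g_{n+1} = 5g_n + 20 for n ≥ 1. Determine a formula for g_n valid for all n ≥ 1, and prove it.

Claim: g_n = -2·5^n − 5.

Base case: g_1 = -15, and -2·5^1 − 5 = -10 − 5 = -15.
Assume g_k = -2·5^k − 5 for some k ≥ 1.
Then g_{k+1} = 5g_k + 20 = 5·(-2·5^k − 5) + 20 = -10·5^k − 25 + 20 = -2·5^{k+1} − 5.
Hence g_n = -2·5^n − 5 for every n ≥ 1, by induction.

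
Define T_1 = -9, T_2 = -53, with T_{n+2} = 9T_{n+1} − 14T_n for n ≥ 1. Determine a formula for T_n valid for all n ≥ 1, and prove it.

Claim: T_n = -2^n − 7^n.

Base cases: T_1 = -9 and -2^1 − 7^1 = -9; T_2 = -53 and -2^2 − 7^2 = -53.
Assume T_j = -2^j − 7^j for all 1 ≤ j ≤ r, where r ≥ 2.
Then T_{r+1} = 9T_r − 14T_{r−1} = 9·(-2^r − 7^r) − 14·(-2^{r−1} − 7^{r−1}) = -(9·2 − 14)2^{r−1} − (9·7 − 14)7^{r−1} = -4·2^{r−1} − 49·7^{r−1} = -2^{r+1} − 7^{r+1}.
Hence T_n = -2^n − 7^n for every n ≥ 1, by strong induction.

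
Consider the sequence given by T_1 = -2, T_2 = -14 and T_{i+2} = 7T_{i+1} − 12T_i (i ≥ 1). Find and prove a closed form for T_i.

Claim: T_i = 2·3^i − 2·4^i.

Base cases: T_1 = -2 and 2·3^1 − 2·4^1 = -2; T_2 = -14 and 2·3^2 − 2·4^2 = -14.
Assume T_j = 2·3^j − 2·4^j for all 1 ≤ j ≤ r, where r ≥ 2.
Then T_{r+1} = 7T_r − 12T_{r−1} = 7·(2·3^r − 2·4^r) − 12·(2·3^{r−1} − 2·4^{r−1}) = 2·(7·3 − 12)3^{r−1} − 2·(7·4 − 12)4^{r−1} = 18·3^{r−1} − 32·4^{r−1} = 2·3^{r+1} − 2·4^{r+1}.
So the formula holds for r+1, and by strong induction T_i = 2·3^i − 2·4^i for all i ≥ 1.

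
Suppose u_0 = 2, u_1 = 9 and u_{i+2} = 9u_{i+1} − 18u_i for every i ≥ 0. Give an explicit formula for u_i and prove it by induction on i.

Claim: u_i = 3^i + 6^i.

Base cases: u_0 = 2 and 3^0 + 6^0 = 2; u_1 = 9 and 3^1 + 6^1 = 9.
Assume u_t = 3^t + 6^t for all 0 ≤ t ≤ j, where j ≥ 1.
Then u_{j+1} = 9u_j − 18u_{j−1} = 9·(3^j + 6^j) − 18·(3^{j−1} + 6^{j−1}) = (9·3 − 18)3^{j−1} + (9·6 − 18)6^{j−1} = 9·3^{j−1} + 36·6^{j−1} = 3^{j+1} + 6^{j+1}.
This completes the inductive step, so u_i = 3^i + 6^i for all i ≥ 0.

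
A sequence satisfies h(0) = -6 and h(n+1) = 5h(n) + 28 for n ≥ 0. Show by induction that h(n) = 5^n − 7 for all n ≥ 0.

Base case: h(0) = -6, and 5^0 − 7 = 1 − 7 = -6.
Assume h(r) = 5^r − 7 for some r ≥ 0.
Then h(r+1) = 5h(r) + 28 = 5·(5^r − 7) + 28 = 5^{r+1} − 35 + 28 = 5^{r+1} − 7.
By induction, h(n) = 5^n − 7 for all n ≥ 0.

h(n) = 5^n − 7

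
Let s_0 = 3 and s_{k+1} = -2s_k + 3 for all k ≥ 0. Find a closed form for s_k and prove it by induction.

Claim: s_k = 2·(-2)^k + 1.

Base case: s_0 = 3, and 2·(-2)^0 + 1 = 2 + 1 = 3.
Assume s_m = 2·(-2)^m + 1 for some m ≥ 0.
Then s_{m+1} = -2s_m + 3 = -2·(2·(-2)^m + 1) + 3 = -4·(-2)^m − 2 + 3 = 2·(-2)^{m+1} + 1.
This completes the inductive step, so s_k = 2·(-2)^k + 1 for all k ≥ 0.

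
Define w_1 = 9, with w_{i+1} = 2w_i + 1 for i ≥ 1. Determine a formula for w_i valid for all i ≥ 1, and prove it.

Claim: w_i = 5·2^i − 1.

Base case: w_1 = 9, and 5·2^1 − 1 = 10 − 1 = 9.
Assume w_m = 5·2^m − 1 for some m ≥ 1.
Then w_{m+1} = 2w_m + 1 = 2·(5·2^m − 1) + 1 = 10·2^m − 2 + 1 = 5·2^{m+1} − 1.
By induction, w_i = 5·2^i − 1 for all i ≥ 1.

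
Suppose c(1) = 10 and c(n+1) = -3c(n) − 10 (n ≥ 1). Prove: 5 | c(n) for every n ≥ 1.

Base case: c(1) = 10 = 5·2, so 5 | c(1).
Assume 5 | c(m), so c(m) = 5t for some integer t.
Then c(m+1) = -3c(m) − 10 = -3·(5t) − 10 = 5(-3t − 2), so 5 | c(m+1).
By induction, 5 | c(n) for all n ≥ 1.

5 | c(n)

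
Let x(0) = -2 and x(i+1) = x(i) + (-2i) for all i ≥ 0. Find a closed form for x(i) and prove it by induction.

Claim: x(i) = -i^2 + i − 2.

Base case: x(0) = -2, and -0^2 + 0 − 2 = -2.
Assume x(k) = -k^2 + k − 2.
Then x(k+1) = x(k) + (-2k) = (-k^2 + k − 2) + (-2k) = -k^2 − k − 2,
and -(k+1)^2 + (k+1) − 2 = -k^2 − k − 2.
This completes the inductive step, so x(i) = -i^2 + i − 2 for all i ≥ 0.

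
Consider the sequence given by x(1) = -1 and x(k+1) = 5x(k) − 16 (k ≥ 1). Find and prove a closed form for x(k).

Claim: x(k) = -5^k + 4.

Base case: x(1) = -1, and -5^1 + 4 = -5 + 4 = -1.
Assume x(j) = -5^j + 4 for some j ≥ 1.
Then x(j+1) = 5x(j) − 16 = 5·(-5^j + 4) − 16 = -5^{j+1} + 20 − 16 = -5^{j+1} + 4.
This completes the inductive step, so x(k) = -5^k + 4 for all k ≥ 1.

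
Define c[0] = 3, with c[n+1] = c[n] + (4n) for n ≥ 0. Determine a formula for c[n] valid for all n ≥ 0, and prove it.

Claim: c[n] = 2n^2 − 2n + 3.

Base case: c[0] = 3, and 2·0^2 − 2·0 + 3 = 3.
Assume c[r] = 2r^2 − 2r + 3.
Then c[r+1] = c[r] + (4r) = (2r^2 − 2r + 3) + (4r) = 2r^2 + 2r + 3,
and 2·(r+1)^2 − 2·(r+1) + 3 = 2r^2 + 2r + 3.
By induction, c[n] = 2n^2 − 2n + 3 for all n ≥ 0.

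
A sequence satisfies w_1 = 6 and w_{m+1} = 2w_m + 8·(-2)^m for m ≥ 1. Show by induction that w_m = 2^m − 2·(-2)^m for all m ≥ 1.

Base case: w_1 = 6, and 2^1 − 2·(-2)^1 = 2 + 4 = 6.
Assume w_j = 2^j − 2·(-2)^j for some j ≥ 1.
Then w_{j+1} = 2w_j + 8·(-2)^j = 2·(2^j − 2·(-2)^j) + 8·(-2)^j = 2^{j+1} − 4·(-2)^j + 8·(-2)^j = 2^{j+1} + 4·(-2)^j = 2^{j+1} − 2·(-2)^{j+1}.
This completes the inductive step, so w_m = 2^m − 2·(-2)^m for all m ≥ 1.

w_m = 2^m − 2·(-2)^m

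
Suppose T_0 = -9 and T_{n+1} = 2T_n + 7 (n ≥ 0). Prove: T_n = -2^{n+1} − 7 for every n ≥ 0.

Base case: T_0 = -9, and -2^{0+1} − 7 = -2 − 7 = -9.
Assume T_r = -2^{r+1} − 7 for some r ≥ 0.
Then T_{r+1} = 2T_r + 7 = 2·(-2^{r+1} − 7) + 7 = -2^{r+2} − 14 + 7 = -2^{r+2} − 7.
Hence T_n = -2^{n+1} − 7 for every n ≥ 0, by induction.

T_n = -2^{n+1} − 7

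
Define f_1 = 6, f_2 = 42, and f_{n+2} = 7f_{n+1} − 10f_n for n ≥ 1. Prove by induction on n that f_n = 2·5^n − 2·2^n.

Base cases: f_1 = 6 and 2·5^1 − 2·2^1 = 6; f_2 = 42 and 2·5^2 − 2·2^2 = 42.
Assume f_j = 2·5^j − 2·2^j for all 1 ≤ j ≤ k, where k ≥ 2.
Then f_{k+1} = 7f_k − 10f_{k−1} = 7·(2·5^k − 2·2^k) − 10·(2·5^{k−1} − 2·2^{k−1}) = 2·(7·5 − 10)5^{k−1} − 2·(7·2 − 10)2^{k−1} = 50·5^{k−1} − 8·2^{k−1} = 2·5^{k+1} − 2·2^{k+1}.
This completes the inductive step, so f_n = 2·5^n − 2·2^n for all n ≥ 1.

f_n = 2·5^n − 2·2^n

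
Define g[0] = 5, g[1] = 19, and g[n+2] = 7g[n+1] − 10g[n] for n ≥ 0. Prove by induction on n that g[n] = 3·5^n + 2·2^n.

Base cases: g[0] = 5 and 3·5^0 + 2·2^0 = 5; g[1] = 19 and 3·5^1 + 2·2^1 = 19.
Assume g[j] = 3·5^j + 2·2^j for all 0 ≤ j ≤ m, where m ≥ 1.
Then g[m+1] = 7g[m] − 10g[m−1] = 7·(3·5^m + 2·2^m) − 10·(3·5^{m−1} + 2·2^{m−1}) = 3·(7·5 − 10)5^{m−1} + 2·(7·2 − 10)2^{m−1} = 75·5^{m−1} + 8·2^{m−1} = 3·5^{m+1} + 2·2^{m+1}.
So the formula holds for m+1, and by strong induction g[n] = 3·5^n + 2·2^n for all n ≥ 0.

g[n] = 3·5^n + 2·2^n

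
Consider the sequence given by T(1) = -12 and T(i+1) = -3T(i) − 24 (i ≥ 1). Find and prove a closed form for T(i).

Claim: T(i) = 2·(-3)^i − 6.

Base case: T(1) = -12, and 2·(-3)^1 − 6 = -6 − 6 = -12.
Assume T(k) = 2·(-3)^k − 6 for some k ≥ 1.
Then T(k+1) = -3T(k) − 24 = -3·(2·(-3)^k − 6) − 24 = -6·(-3)^k + 18 − 24 = 2·(-3)^{k+1} − 6.
Hence T(i) = 2·(-3)^i − 6 for every i ≥ 1, by induction.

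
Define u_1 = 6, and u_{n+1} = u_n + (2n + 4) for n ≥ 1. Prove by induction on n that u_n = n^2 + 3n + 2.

Base case: u_1 = 6, and 1^2 + 3·1 + 2 = 6.
Assume u_j = j^2 + 3j + 2.
Then u_{j+1} = u_j + (2j + 4) = (j^2 + 3j + 2) + (2j + 4) = j^2 + 5j + 6,
and (j+1)^2 + 3·(j+1) + 2 = j^2 + 5j + 6.
This completes the inductive step, so u_n = n^2 + 3n + 2 for all n ≥ 1.

u_n = n^2 + 3n + 2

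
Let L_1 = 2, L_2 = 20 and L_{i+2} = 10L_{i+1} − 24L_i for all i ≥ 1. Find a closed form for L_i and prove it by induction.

Claim: L_i = 6^i − 4^i.

Base cases: L_1 = 2 and 6^1 − 4^1 = 2; L_2 = 20 and 6^2 − 4^2 = 20.
Assume L_j = 6^j − 4^j for all 1 ≤ j ≤ m, where m ≥ 2.
Then L_{m+1} = 10L_m − 24L_{m−1} = 10·(6^m − 4^m) − 24·(6^{m−1} − 4^{m−1}) = (10·6 − 24)6^{m−1} − (10·4 − 24)4^{m−1} = 36·6^{m−1} − 16·4^{m−1} = 6^{m+1} − 4^{m+1}.
Hence L_i = 6^i − 4^i for every i ≥ 1, by strong induction.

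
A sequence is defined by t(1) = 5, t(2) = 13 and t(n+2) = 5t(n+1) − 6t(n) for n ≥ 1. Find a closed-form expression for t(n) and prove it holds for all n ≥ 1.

Claim: t(n) = 2^n + 3^n.

Base cases: t(1) = 5 and 2^1 + 3^1 = 5; t(2) = 13 and 2^2 + 3^2 = 13.
Assume t(j) = 2^j + 3^j for all 1 ≤ j ≤ k, where k ≥ 2.
Then t(k+1) = 5t(k) − 6t(k−1) = 5·(2^k + 3^k) − 6·(2^{k−1} + 3^{k−1}) = (5·2 − 6)2^{k−1} + (5·3 − 6)3^{k−1} = 4·2^{k−1} + 9·3^{k−1} = 2^{k+1} + 3^{k+1}.
By strong induction, t(n) = 2^n + 3^n for all n ≥ 1.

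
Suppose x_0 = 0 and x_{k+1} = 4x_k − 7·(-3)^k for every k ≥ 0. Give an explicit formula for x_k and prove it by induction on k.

Claim: x_k = -4^k + (-3)^k.

Base case: x_0 = 0, and -4^0 + (-3)^0 = -1 + 1 = 0.
Assume x_r = -4^r + (-3)^r for some r ≥ 0.
Then x_{r+1} = 4x_r − 7·(-3)^r = 4·(-4^r + (-3)^r) − 7·(-3)^r = -4^{r+1} + 4·(-3)^r − 7·(-3)^r = -4^{r+1} − 3·(-3)^r = -4^{r+1} + (-3)^{r+1}.
Hence x_k = -4^k + (-3)^k for every k ≥ 0, by induction.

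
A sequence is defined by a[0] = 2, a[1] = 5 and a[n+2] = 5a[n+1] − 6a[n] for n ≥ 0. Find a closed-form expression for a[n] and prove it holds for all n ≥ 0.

Claim: a[n] = 2^n + 3^n.

Base cases: a[0] = 2 and 2^0 + 3^0 = 2; a[1] = 5 and 2^1 + 3^1 = 5.
Assume a[j] = 2^j + 3^j for all 0 ≤ j ≤ k, where k ≥ 1.
Then a[k+1] = 5a[k] − 6a[k−1] = 5·(2^k + 3^k) − 6·(2^{k−1} + 3^{k−1}) = (5·2 − 6)2^{k−1} + (5·3 − 6)3^{k−1} = 4·2^{k−1} + 9·3^{k−1} = 2^{k+1} + 3^{k+1}.
By strong induction, a[n] = 2^n + 3^n for all n ≥ 0.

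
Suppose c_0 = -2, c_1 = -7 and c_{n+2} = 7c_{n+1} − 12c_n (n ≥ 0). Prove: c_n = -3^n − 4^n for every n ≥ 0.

Base cases: c_0 = -2 and -3^0 − 4^0 = -2; c_1 = -7 and -3^1 − 4^1 = -7.
Assume c_i = -3^i − 4^i for all 0 ≤ i ≤ j, where j ≥ 1.
Then c_{j+1} = 7c_j − 12c_{j−1} = 7·(-3^j − 4^j) − 12·(-3^{j−1} − 4^{j−1}) = -(7·3 − 12)3^{j−1} − (7·4 − 12)4^{j−1} = -9·3^{j−1} − 16·4^{j−1} = -3^{j+1} − 4^{j+1}.
Hence c_n = -3^n − 4^n for every n ≥ 0, by strong induction.

c_n = -3^n − 4^n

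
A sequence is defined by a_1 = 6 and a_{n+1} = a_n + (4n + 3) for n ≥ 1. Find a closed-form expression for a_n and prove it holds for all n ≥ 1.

Claim: a_n = 2n^2 + n + 3.

Base case: a_1 = 6, and 2·1^2 + 1 + 3 = 6.
Assume a_r = 2r^2 + r + 3.
Then a_{r+1} = a_r + (4r + 3) = (2r^2 + r + 3) + (4r + 3) = 2r^2 + 5r + 6,
and 2·(r+1)^2 + (r+1) + 3 = 2r^2 + 5r + 6.
Hence a_n = 2n^2 + n + 3 for every n ≥ 1, by induction.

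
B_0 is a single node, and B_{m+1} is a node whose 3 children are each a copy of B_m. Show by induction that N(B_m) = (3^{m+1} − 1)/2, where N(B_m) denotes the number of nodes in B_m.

Base case: N(B_0) = 1, and (3^{0+1} − 1)/2 = 1.
Assume N(B_j) = (3^{j+1} − 1)/2.
Then N(B_{j+1}) = 1 + 3N(B_j) = 1 + 3·(3^{j+1} − 1)/2 = 1 + (3^{j+2} − 3)/2 = (2 + 3^{j+2} − 3)/2 = (3^{j+2} − 1)/2.
Hence N(B_m) = (3^{m+1} − 1)/2 for every m ≥ 0, by induction.

N(B_m) = (3^{m+1} − 1)/2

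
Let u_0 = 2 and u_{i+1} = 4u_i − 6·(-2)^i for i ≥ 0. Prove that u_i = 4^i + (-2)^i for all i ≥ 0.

Base case: u_0 = 2, and 4^0 + (-2)^0 = 1 + 1 = 2.
Assume u_k = 4^k + (-2)^k for some k ≥ 0.
Then u_{k+1} = 4u_k − 6·(-2)^k = 4·(4^k + (-2)^k) − 6·(-2)^k = 4^{k+1} + 4·(-2)^k − 6·(-2)^k = 4^{k+1} − 2·(-2)^k = 4^{k+1} + (-2)^{k+1}.
By induction, u_i = 4^i + (-2)^i for all i ≥ 0.

u_i = 4^i + (-2)^i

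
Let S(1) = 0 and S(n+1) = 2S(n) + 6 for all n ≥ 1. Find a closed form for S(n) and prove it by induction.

Claim: S(n) = 3·2^n − 6.

Base case: S(1) = 0, and 3·2^1 − 6 = 6 − 6 = 0.
Assume S(r) = 3·2^r − 6 for some r ≥ 1.
Then S(r+1) = 2S(r) + 6 = 2·(3·2^r − 6) + 6 = 6·2^r − 12 + 6 = 3·2^{r+1} − 6.
This completes the inductive step, so S(n) = 3·2^n − 6 for all n ≥ 1.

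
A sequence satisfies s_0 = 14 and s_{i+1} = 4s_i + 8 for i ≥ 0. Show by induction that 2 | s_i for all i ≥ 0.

Base case: s_0 = 14 = 2·7, so 2 | s_0.
Assume 2 | s_j, so s_j = 2t for some integer t.
Then s_{j+1} = 4s_j + 8 = 4·(2t) + 8 = 2(4t + 4), so 2 | s_{j+1}.
So the property holds for j+1, and by induction 2 | s_i for all i ≥ 0.

2 | s_i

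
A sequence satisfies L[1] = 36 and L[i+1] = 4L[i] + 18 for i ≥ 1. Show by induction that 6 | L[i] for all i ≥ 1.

Base case: L[1] = 36 = 6·6, so 6 | L[1].
Assume 6 | L[m], so L[m] = 6t for some integer t.
Then L[m+1] = 4L[m] + 18 = 4·(6t) + 18 = 6(4t + 3), so 6 | L[m+1].
This completes the inductive step, so 6 | L[i] for all i ≥ 1.

6 | L[i]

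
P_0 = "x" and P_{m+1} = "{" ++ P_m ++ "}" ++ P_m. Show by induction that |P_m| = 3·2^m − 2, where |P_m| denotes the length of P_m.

Base case: |P_0| = 1, and 3·2^0 − 2 = 1.
Assume |P_r| = 3·2^r − 2.
Then |P_{r+1}| = 1 + |P_r| + 1 + |P_r| = 2|P_r| + 2 = 2(3·2^r − 2) + 2 = 3·2^{r+1} − 4 + 2 = 3·2^{r+1} − 2.
By induction, |P_m| = 3·2^m − 2 for all m ≥ 0.

|P_m| = 3·2^m − 2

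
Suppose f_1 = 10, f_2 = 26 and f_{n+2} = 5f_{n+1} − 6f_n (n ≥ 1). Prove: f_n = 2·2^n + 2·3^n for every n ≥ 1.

Base cases: f_1 = 10 and 2·2^1 + 2·3^1 = 10; f_2 = 26 and 2·2^2 + 2·3^2 = 26.
Assume f_j = 2·2^j + 2·3^j for all 1 ≤ j ≤ r, where r ≥ 2.
Then f_{r+1} = 5f_r − 6f_{r−1} = 5·(2·2^r + 2·3^r) − 6·(2·2^{r−1} + 2·3^{r−1}) = 2·(5·2 − 6)2^{r−1} + 2·(5·3 − 6)3^{r−1} = 8·2^{r−1} + 18·3^{r−1} = 2·2^{r+1} + 2·3^{r+1}.
Hence f_n = 2·2^n + 2·3^n for every n ≥ 1, by strong induction.

f_n = 2·2^n + 2·3^n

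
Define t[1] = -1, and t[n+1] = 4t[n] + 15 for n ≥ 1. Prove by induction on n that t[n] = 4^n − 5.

Base case: t[1] = -1, and 4^1 − 5 = 4 − 5 = -1.
Assume t[j] = 4^j − 5 for some j ≥ 1.
Then t[j+1] = 4t[j] + 15 = 4·(4^j − 5) + 15 = 4^{j+1} − 20 + 15 = 4^{j+1} − 5.
Hence t[n] = 4^n − 5 for every n ≥ 1, by induction.

t[n] = 4^n − 5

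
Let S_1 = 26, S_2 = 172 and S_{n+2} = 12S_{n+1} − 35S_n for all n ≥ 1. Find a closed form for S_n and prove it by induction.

Claim: S_n = 3·7^n + 5^n.

Base cases: S_1 = 26 and 3·7^1 + 5^1 = 26; S_2 = 172 and 3·7^2 + 5^2 = 172.
Assume S_j = 3·7^j + 5^j for all 1 ≤ j ≤ m, where m ≥ 2.
Then S_{m+1} = 12S_m − 35S_{m−1} = 12·(3·7^m + 5^m) − 35·(3·7^{m−1} + 5^{m−1}) = 3·(12·7 − 35)7^{m−1} + (12·5 − 35)5^{m−1} = 147·7^{m−1} + 25·5^{m−1} = 3·7^{m+1} + 5^{m+1}.
By strong induction, S_n = 3·7^n + 5^n for all n ≥ 1.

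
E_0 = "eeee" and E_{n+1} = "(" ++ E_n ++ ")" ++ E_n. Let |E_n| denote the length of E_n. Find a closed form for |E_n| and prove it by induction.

Claim: |E_n| = 6·2^n − 2.

Base case: |E_0| = 4, and 6·2^0 − 2 = 4.
Assume |E_j| = 6·2^j − 2.
Then |E_{j+1}| = 1 + |E_j| + 1 + |E_j| = 2|E_j| + 2 = 2(6·2^j − 2) + 2 = 6·2^{j+1} − 4 + 2 = 6·2^{j+1} − 2.
So the formula holds for j+1, and by induction |E_n| = 6·2^n − 2 for all n ≥ 0.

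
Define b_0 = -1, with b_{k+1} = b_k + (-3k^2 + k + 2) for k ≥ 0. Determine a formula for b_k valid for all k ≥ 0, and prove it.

Claim: b_k = -k^3 + 2k^2 + k − 1.

Base case: b_0 = -1, and -0^3 + 2·0^2 + 0 − 1 = -1.
Assume b_m = -m^3 + 2m^2 + m − 1.
Then b_{m+1} = b_m + (-3m^2 + m + 2) = (-m^3 + 2m^2 + m − 1) + (-3m^2 + m + 2) = -m^3 − m^2 + 2m + 1,
and -(m+1)^3 + 2·(m+1)^2 + (m+1) − 1 = -m^3 − m^2 + 2m + 1.
Hence b_k = -k^3 + 2k^2 + k − 1 for every k ≥ 0, by induction.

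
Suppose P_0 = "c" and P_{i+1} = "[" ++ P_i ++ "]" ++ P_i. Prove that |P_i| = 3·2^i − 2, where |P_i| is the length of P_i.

Base case: |P_0| = 1, and 3·2^0 − 2 = 1.
Assume |P_j| = 3·2^j − 2.
Then |P_{j+1}| = 1 + |P_j| + 1 + |P_j| = 2|P_j| + 2 = 2(3·2^j − 2) + 2 = 3·2^{j+1} − 4 + 2 = 3·2^{j+1} − 2.
Hence |P_i| = 3·2^i − 2 for every i ≥ 0, by induction.

|P_i| = 3·2^i − 2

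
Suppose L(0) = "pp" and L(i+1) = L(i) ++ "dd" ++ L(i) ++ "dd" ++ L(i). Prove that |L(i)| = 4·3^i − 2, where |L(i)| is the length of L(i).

Base case: |L(0)| = 2, and 4·3^0 − 2 = 2.
Assume |L(k)| = 4·3^k − 2.
Then |L(k+1)| = 3|L(k)| + 4 = 3(4·3^k − 2) + 4 = 4·3^{k+1} − 6 + 4 = 4·3^{k+1} − 2.
By induction, |L(i)| = 4·3^i − 2 for all i ≥ 0.

|L(i)| = 4·3^i − 2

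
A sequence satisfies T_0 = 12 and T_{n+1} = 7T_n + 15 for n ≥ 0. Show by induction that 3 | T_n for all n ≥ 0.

Base case: T_0 = 12 = 3·4, so 3 | T_0.
Assume 3 | T_k, so T_k = 3t for some integer t.
Then T_{k+1} = 7T_k + 15 = 7·(3t) + 15 = 3(7t + 5), so 3 | T_{k+1}.
By induction, 3 | T_n for all n ≥ 0.

3 | T_n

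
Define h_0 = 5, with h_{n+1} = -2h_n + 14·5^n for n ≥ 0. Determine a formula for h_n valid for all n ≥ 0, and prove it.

Claim: h_n = 3·(-2)^n + 2·5^n.

Base case: h_0 = 5, and 3·(-2)^0 + 2·5^0 = 3 + 2 = 5.
Assume h_j = 3·(-2)^j + 2·5^j for some j ≥ 0.
Then h_{j+1} = -2h_j + 14·5^j = -2·(3·(-2)^j + 2·5^j) + 14·5^j = 3·(-2)^{j+1} − 4·5^j + 14·5^j = 3·(-2)^{j+1} + 10·5^j = 3·(-2)^{j+1} + 2·5^{j+1}.
This completes the inductive step, so h_n = 3·(-2)^n + 2·5^n for all n ≥ 0.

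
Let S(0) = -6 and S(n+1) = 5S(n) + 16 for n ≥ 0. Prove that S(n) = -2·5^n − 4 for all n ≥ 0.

Base case: S(0) = -6, and -2·5^0 − 4 = -2 − 4 = -6.
Assume S(j) = -2·5^j − 4 for some j ≥ 0.
Then S(j+1) = 5S(j) + 16 = 5·(-2·5^j − 4) + 16 = -10·5^j − 20 + 16 = -2·5^{j+1} − 4.
This completes the inductive step, so S(n) = -2·5^n − 4 for all n ≥ 0.

S(n) = -2·5^n − 4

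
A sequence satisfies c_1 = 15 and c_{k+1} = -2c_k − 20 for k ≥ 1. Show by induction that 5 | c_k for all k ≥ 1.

Base case: c_1 = 15 = 5·3, so 5 | c_1.
Assume 5 | c_r, so c_r = 5t for some integer t.
Then c_{r+1} = -2c_r − 20 = -2·(5t) − 20 = 5(-2t − 4), so 5 | c_{r+1}.
Hence 5 | c_k for every k ≥ 1, by induction.

5 | c_k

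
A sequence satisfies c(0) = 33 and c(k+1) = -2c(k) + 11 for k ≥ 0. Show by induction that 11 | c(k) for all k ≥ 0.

Base case: c(0) = 33 = 11·3, so 11 | c(0).
Assume 11 | c(r), so c(r) = 11t for some integer t.
Then c(r+1) = -2c(r) + 11 = -2·(11t) + 11 = 11(-2t + 1), so 11 | c(r+1).
By induction, 11 | c(k) for all k ≥ 0.

11 | c(k)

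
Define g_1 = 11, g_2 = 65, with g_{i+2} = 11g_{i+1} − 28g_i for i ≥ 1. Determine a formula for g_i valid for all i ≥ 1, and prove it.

Claim: g_i = 4^i + 7^i.

Base cases: g_1 = 11 and 4^1 + 7^1 = 11; g_2 = 65 and 4^2 + 7^2 = 65.
Assume g_j = 4^j + 7^j for all 1 ≤ j ≤ k, where k ≥ 2.
Then g_{k+1} = 11g_k − 28g_{k−1} = 11·(4^k + 7^k) − 28·(4^{k−1} + 7^{k−1}) = (11·4 − 28)4^{k−1} + (11·7 − 28)7^{k−1} = 16·4^{k−1} + 49·7^{k−1} = 4^{k+1} + 7^{k+1}.
Hence g_i = 4^i + 7^i for every i ≥ 1, by strong induction.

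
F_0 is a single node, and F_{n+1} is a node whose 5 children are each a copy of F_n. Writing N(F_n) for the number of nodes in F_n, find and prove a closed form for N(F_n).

Claim: N(F_n) = (5^{n+1} − 1)/4.

Base case: N(F_0) = 1, and (5^{0+1} − 1)/4 = 1.
Assume N(F_r) = (5^{r+1} − 1)/4.
Then N(F_{r+1}) = 1 + 5N(F_r) = 1 + 5·(5^{r+1} − 1)/4 = 1 + (5^{r+2} − 5)/4 = (4 + 5^{r+2} − 5)/4 = (5^{r+2} − 1)/4.
By induction, N(F_n) = (5^{n+1} − 1)/4 for all n ≥ 0.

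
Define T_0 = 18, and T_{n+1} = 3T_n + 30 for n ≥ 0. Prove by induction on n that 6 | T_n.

Base case: T_0 = 18 = 6·3, so 6 | T_0.
Assume 6 | T_m, so T_m = 6t for some integer t.
Then T_{m+1} = 3T_m + 30 = 3·(6t) + 30 = 6(3t + 5), so 6 | T_{m+1}.
This completes the inductive step, so 6 | T_n for all n ≥ 0.

6 | T_n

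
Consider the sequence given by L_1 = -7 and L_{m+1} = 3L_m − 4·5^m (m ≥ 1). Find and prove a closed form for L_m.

Claim: L_m = 3^m − 2·5^m.

Base case: L_1 = -7, and 3^1 − 2·5^1 = 3 − 10 = -7.
Assume L_k = 3^k − 2·5^k for some k ≥ 1.
Then L_{k+1} = 3L_k − 4·5^k = 3·(3^k − 2·5^k) − 4·5^k = 3^{k+1} − 6·5^k − 4·5^k = 3^{k+1} − 10·5^k = 3^{k+1} − 2·5^{k+1}.
So the formula holds for k+1, and by induction L_m = 3^m − 2·5^m for all m ≥ 1.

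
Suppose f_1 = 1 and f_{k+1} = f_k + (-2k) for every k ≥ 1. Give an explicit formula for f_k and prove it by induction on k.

Claim: f_k = -k^2 + k + 1.

Base case: f_1 = 1, and -1^2 + 1 + 1 = 1.
Assume f_j = -j^2 + j + 1.
Then f_{j+1} = f_j + (-2j) = (-j^2 + j + 1) + (-2j) = -j^2 − j + 1,
and -(j+1)^2 + (j+1) + 1 = -j^2 − j + 1.
This completes the inductive step, so f_k = -k^2 + k + 1 for all k ≥ 1.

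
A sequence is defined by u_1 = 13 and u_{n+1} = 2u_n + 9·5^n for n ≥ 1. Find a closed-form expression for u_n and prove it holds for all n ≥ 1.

Claim: u_n = -2^n + 3·5^n.

Base case: u_1 = 13, and -2^1 + 3·5^1 = -2 + 15 = 13.
Assume u_m = -2^m + 3·5^m for some m ≥ 1.
Then u_{m+1} = 2u_m + 9·5^m = 2·(-2^m + 3·5^m) + 9·5^m = -2^{m+1} + 6·5^m + 9·5^m = -2^{m+1} + 15·5^m = -2^{m+1} + 3·5^{m+1}.
By induction, u_n = -2^n + 3·5^n for all n ≥ 1.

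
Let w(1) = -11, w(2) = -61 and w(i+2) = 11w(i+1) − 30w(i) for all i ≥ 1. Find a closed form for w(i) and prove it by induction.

Claim: w(i) = -5^i − 6^i.

Base cases: w(1) = -11 and -5^1 − 6^1 = -11; w(2) = -61 and -5^2 − 6^2 = -61.
Assume w(j) = -5^j − 6^j for all 1 ≤ j ≤ r, where r ≥ 2.
Then w(r+1) = 11w(r) − 30w(r−1) = 11·(-5^r − 6^r) − 30·(-5^{r−1} − 6^{r−1}) = -(11·5 − 30)5^{r−1} − (11·6 − 30)6^{r−1} = -25·5^{r−1} − 36·6^{r−1} = -5^{r+1} − 6^{r+1}.
Hence w(i) = -5^i − 6^i for every i ≥ 1, by strong induction.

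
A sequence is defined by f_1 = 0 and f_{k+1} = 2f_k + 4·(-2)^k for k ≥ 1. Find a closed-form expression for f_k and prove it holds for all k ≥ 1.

Claim: f_k = -2^k − (-2)^k.

Base case: f_1 = 0, and -2^1 − (-2)^1 = -2 + 2 = 0.
Assume f_j = -2^j − (-2)^j for some j ≥ 1.
Then f_{j+1} = 2f_j + 4·(-2)^j = 2·(-2^j − (-2)^j) + 4·(-2)^j = -2^{j+1} − 2·(-2)^j + 4·(-2)^j = -2^{j+1} + 2·(-2)^j = -2^{j+1} − (-2)^{j+1}.
So the formula holds for j+1, and by induction f_k = -2^k − (-2)^k for all k ≥ 1.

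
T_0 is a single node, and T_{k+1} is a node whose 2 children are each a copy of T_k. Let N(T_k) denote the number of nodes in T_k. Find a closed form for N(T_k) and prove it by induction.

Claim: N(T_k) = 2^{k+1} − 1.

Base case: N(T_0) = 1, and 2^{0+1} − 1 = 1.
Assume N(T_m) = 2^{m+1} − 1.
Then N(T_{m+1}) = 1 + 2N(T_m) = 1 + 2(2^{m+1} − 1) = 2^{m+2} − 2 + 1 = 2^{m+2} − 1.
So the formula holds for m+1, and by induction N(T_k) = 2^{k+1} − 1 for all k ≥ 0.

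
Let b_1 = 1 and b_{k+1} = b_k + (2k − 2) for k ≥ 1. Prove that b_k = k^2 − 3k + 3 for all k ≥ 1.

Base case: b_1 = 1, and 1^2 − 3·1 + 3 = 1.
Assume b_r = r^2 − 3r + 3.
Then b_{r+1} = b_r + (2r − 2) = (r^2 − 3r + 3) + (2r − 2) = r^2 − r + 1,
and (r+1)^2 − 3·(r+1) + 3 = r^2 − r + 1.
By induction, b_k = k^2 − 3k + 3 for all k ≥ 1.

b_k = k^2 − 3k + 3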